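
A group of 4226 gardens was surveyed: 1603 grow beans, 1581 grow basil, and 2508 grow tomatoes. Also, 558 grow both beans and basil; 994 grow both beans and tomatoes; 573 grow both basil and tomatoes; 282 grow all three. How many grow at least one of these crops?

3849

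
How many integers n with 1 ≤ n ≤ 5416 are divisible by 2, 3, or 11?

By inclusion–exclusion:
2708 + 1805 + 492 − 902 − 246 − 164 + 82 = 3775

3775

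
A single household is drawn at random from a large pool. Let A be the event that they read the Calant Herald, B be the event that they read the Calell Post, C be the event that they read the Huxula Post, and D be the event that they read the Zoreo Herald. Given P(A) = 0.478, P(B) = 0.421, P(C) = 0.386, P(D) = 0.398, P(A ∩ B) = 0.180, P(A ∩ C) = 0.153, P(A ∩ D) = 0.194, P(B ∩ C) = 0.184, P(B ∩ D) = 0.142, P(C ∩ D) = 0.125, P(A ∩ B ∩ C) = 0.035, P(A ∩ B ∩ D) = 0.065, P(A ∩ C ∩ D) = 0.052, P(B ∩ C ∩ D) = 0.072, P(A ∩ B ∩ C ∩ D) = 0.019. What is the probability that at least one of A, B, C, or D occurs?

0.910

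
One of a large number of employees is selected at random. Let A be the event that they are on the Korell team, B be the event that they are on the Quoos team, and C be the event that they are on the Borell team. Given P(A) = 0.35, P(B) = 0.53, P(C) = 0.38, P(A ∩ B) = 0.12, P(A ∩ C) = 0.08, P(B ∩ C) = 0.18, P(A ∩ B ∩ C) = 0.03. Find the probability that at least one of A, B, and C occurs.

By inclusion–exclusion:
P(A ∪ B ∪ C) = 0.35 + 0.53 + 0.38 − 0.12 − 0.08 − 0.18 + 0.03 = 0.91

0.91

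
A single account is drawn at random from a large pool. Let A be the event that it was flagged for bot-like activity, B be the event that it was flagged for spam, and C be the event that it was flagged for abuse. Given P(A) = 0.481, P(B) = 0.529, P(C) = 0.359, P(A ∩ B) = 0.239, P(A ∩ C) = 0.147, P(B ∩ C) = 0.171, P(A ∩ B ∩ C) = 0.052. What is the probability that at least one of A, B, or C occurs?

0.864

Apply inclusion-exclusion:
P(A ∪ B ∪ C) = 0.481 + 0.529 + 0.359 − 0.239 − 0.147 − 0.171 + 0.052 = 0.864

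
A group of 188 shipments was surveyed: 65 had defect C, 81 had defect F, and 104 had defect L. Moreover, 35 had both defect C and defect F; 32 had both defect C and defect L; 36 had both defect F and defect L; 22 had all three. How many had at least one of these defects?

|at least one| = 65 + 81 + 104 − 35 − 32 − 36 + 22 = 169

169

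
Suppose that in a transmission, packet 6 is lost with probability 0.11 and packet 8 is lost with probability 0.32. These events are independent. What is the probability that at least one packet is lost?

0.3948

Since the events are independent, P(none) is the product of the individual non-occurrence probabilities.
P(none) = (1 − 0.11) × (1 − 0.32) = 0.89 × 0.68 = 0.6052
P(at least one) = 1 − 0.6052 = 0.3948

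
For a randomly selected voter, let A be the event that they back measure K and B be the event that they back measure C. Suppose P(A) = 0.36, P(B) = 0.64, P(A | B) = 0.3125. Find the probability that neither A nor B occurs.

0.20

P(A ∩ B) = P(B)·P(A|B) = 0.64 × 0.3125 = 0.20
P(A ∪ B) = 0.36 + 0.64 − 0.20 = 0.80
P(none) = 1 − 0.80 = 0.20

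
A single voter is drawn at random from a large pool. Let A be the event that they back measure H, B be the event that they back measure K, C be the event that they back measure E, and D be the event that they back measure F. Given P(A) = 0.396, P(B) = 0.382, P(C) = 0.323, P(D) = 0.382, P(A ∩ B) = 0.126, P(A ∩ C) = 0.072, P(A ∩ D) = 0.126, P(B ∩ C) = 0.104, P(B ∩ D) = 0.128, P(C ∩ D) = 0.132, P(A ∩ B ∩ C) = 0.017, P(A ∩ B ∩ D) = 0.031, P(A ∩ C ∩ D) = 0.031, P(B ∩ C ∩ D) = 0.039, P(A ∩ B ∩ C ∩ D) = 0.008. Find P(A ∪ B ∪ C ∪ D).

0.905

P(A ∪ B ∪ C ∪ D) = 0.396 + 0.382 + 0.323 + 0.382 − 0.126 − 0.072 − 0.126 − 0.104 − 0.128 − 0.132 + 0.017 + 0.031 + 0.031 + 0.039 − 0.008 = 0.905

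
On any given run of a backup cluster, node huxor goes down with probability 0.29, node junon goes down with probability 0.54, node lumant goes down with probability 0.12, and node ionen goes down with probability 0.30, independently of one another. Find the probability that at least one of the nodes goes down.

P(none) = (1 − 0.29) × (1 − 0.54) × (1 − 0.12) × (1 − 0.30) = 0.71 × 0.46 × 0.88 × 0.70 = 0.2011856
P(at least one) = 1 − 0.2011856 = 0.7988144

0.7988144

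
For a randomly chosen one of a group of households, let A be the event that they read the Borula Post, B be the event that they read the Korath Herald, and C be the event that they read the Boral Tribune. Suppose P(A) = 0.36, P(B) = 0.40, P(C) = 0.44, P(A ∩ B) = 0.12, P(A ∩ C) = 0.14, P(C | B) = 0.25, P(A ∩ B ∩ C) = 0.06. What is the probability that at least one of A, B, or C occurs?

P(B ∩ C) = P(B)·P(C|B) = 0.40 × 0.25 = 0.10
P(A ∪ B ∪ C) = 0.36 + 0.40 + 0.44 − 0.12 − 0.14 − 0.10 + 0.06 = 0.90

0.90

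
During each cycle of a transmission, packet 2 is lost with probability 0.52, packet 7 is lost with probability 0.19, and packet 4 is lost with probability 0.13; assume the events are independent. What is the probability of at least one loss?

0.661744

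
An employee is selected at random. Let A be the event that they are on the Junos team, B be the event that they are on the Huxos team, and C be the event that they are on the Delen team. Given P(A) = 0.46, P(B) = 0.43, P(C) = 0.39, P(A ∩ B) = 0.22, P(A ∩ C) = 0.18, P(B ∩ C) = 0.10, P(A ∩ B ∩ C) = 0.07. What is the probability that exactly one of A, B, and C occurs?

By inclusion–exclusion (exactly-one form):
P(exactly one) = 0.46 + 0.43 + 0.39 − 2·0.22 − 2·0.18 − 2·0.10 + 3·0.07 = 0.49

0.49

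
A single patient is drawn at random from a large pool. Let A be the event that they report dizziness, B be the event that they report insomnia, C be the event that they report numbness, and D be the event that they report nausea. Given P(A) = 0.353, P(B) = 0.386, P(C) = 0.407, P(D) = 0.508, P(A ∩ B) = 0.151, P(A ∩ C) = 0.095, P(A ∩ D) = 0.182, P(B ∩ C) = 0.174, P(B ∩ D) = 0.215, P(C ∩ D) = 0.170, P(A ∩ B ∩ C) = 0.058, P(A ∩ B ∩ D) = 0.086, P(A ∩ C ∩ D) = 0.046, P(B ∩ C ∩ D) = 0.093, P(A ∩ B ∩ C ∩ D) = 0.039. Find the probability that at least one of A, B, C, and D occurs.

0.911

P(A ∪ B ∪ C ∪ D) = 0.353 + 0.386 + 0.407 + 0.508 − 0.151 − 0.095 − 0.182 − 0.174 − 0.215 − 0.170 + 0.058 + 0.086 + 0.046 + 0.093 − 0.039 = 0.911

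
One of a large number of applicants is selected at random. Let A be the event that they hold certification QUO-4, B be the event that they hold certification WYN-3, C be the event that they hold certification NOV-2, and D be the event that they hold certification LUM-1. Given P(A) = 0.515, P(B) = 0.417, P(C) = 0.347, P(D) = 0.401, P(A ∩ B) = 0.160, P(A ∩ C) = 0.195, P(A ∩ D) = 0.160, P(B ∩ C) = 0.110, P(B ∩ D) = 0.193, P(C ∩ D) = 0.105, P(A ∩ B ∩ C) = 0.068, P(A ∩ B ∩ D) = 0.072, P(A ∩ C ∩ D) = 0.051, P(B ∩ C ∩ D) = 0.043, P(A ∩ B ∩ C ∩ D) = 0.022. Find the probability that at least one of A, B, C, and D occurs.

Using inclusion–exclusion:
P(A ∪ B ∪ C ∪ D) = 0.515 + 0.417 + 0.347 + 0.401 − 0.160 − 0.195 − 0.160 − 0.110 − 0.193 − 0.105 + 0.068 + 0.072 + 0.051 + 0.043 − 0.022 = 0.969

0.969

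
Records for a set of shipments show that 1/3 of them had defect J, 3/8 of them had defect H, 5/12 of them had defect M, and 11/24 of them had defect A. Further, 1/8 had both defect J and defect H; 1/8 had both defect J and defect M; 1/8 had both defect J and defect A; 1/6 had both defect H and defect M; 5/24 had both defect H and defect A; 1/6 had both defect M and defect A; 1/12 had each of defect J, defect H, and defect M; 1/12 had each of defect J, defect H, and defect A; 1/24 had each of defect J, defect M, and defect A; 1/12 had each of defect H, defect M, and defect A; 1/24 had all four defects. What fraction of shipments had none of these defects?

1/12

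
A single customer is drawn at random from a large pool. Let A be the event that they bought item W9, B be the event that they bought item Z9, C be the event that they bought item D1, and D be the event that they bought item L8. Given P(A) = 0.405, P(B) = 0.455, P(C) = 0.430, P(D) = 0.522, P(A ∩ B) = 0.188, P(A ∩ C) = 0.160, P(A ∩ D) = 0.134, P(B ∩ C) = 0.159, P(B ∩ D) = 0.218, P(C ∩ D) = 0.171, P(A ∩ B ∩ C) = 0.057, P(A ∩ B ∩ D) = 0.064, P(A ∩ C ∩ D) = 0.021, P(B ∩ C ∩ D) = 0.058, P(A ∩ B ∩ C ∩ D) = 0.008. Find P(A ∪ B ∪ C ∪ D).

0.974

Using inclusion–exclusion:
P(A ∪ B ∪ C ∪ D) = 0.405 + 0.455 + 0.430 + 0.522 − 0.188 − 0.160 − 0.134 − 0.159 − 0.218 − 0.171 + 0.057 + 0.064 + 0.021 + 0.058 − 0.008 = 0.974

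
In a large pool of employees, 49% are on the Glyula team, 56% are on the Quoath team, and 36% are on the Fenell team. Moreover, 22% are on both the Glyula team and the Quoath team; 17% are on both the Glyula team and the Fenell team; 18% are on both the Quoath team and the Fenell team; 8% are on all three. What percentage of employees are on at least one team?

92%

Using inclusion–exclusion:
P(union) = 49 + 56 + 36 − 22 − 17 − 18 + 8 = 92%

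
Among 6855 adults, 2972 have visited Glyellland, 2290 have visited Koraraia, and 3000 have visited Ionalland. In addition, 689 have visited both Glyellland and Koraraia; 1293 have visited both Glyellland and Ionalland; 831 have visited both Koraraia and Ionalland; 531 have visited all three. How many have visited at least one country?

Inclusion–exclusion gives
N(≥1) = 2972 + 2290 + 3000 − 689 − 1293 − 831 + 531 = 5980

5980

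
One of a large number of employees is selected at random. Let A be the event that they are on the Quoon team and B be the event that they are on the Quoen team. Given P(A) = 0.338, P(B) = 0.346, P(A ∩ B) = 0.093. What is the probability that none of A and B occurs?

0.409

By inclusion-exclusion,
P(A ∪ B) = 0.338 + 0.346 − 0.093 = 0.591
P(none) = 1 − 0.591 = 0.409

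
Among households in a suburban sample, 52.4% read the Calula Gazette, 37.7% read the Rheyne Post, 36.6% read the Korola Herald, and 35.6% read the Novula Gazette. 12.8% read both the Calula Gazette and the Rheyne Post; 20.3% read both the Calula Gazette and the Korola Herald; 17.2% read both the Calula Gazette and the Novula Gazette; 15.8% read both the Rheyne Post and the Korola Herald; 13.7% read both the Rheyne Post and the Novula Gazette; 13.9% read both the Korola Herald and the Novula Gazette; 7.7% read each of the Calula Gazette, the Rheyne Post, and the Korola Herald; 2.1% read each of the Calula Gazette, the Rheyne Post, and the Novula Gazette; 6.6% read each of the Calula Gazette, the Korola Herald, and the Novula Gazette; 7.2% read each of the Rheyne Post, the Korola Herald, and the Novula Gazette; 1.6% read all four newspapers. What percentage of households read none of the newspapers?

By inclusion-exclusion,
P(union) = 52.4 + 37.7 + 36.6 + 35.6 − 12.8 − 20.3 − 17.2 − 15.8 − 13.7 − 13.9 + 7.7 + 2.1 + 6.6 + 7.2 − 1.6 = 90.6%
P(none) = 100% − 90.6% = 9.4%

9.4%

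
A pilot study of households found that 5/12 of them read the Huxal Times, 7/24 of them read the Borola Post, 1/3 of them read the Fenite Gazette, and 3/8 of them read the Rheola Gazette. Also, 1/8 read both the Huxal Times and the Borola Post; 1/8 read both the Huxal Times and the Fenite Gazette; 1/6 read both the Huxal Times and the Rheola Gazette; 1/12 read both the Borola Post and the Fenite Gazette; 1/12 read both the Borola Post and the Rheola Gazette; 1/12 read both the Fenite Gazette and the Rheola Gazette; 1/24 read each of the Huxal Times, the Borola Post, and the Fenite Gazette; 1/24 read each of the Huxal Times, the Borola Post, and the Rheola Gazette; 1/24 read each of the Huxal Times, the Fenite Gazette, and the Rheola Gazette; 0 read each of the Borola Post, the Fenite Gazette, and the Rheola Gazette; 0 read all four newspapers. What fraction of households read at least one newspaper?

Inclusion–exclusion gives
P(≥1) = 5/12 + 7/24 + 1/3 + 3/8 − 1/8 − 1/8 − 1/6 − 1/12 − 1/12 − 1/12 + 1/24 + 1/24 + 1/24 + 0 − 0 = 7/8

7/8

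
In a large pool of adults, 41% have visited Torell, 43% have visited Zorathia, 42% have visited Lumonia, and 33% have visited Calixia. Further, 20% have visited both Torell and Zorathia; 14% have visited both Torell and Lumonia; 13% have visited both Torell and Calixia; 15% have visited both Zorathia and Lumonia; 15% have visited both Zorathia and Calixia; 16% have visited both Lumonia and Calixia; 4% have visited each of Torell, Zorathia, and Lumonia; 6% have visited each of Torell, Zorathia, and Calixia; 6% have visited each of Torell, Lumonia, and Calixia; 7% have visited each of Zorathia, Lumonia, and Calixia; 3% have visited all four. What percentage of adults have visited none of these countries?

14%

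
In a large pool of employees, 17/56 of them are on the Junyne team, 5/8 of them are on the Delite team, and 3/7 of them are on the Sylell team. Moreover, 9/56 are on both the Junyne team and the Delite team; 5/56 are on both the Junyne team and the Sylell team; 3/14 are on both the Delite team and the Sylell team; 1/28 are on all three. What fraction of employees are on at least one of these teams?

By inclusion-exclusion,
P(union) = 17/56 + 5/8 + 3/7 − 9/56 − 5/56 − 3/14 + 1/28 = 13/14

13/14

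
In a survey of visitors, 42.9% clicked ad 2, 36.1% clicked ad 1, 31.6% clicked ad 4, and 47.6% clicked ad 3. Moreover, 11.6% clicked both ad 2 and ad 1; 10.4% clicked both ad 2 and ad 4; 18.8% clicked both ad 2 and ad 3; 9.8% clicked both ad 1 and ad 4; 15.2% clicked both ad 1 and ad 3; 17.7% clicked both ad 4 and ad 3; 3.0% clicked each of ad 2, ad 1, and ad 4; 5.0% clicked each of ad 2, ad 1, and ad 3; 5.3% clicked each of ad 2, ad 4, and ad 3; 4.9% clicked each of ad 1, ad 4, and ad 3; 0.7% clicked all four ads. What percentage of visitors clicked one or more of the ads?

92.2%

Inclusion–exclusion gives
P(≥1) = 42.9 + 36.1 + 31.6 + 47.6 − 11.6 − 10.4 − 18.8 − 9.8 − 15.2 − 17.7 + 3.0 + 5.0 + 5.3 + 4.9 − 0.7 = 92.2%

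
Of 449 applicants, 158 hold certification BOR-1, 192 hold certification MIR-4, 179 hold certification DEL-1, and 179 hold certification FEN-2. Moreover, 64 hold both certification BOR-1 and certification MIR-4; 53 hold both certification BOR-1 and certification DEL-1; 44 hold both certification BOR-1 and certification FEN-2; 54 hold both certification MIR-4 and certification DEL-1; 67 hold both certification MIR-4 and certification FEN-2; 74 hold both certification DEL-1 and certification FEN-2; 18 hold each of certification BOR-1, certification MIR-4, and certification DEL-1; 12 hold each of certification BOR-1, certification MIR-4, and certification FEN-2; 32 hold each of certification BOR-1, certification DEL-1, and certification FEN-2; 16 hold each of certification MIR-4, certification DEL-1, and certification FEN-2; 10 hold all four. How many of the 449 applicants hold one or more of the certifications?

By inclusion-exclusion,
N(≥1) = 158 + 192 + 179 + 179 − 64 − 53 − 44 − 54 − 67 − 74 + 18 + 12 + 32 + 16 − 10 = 420

420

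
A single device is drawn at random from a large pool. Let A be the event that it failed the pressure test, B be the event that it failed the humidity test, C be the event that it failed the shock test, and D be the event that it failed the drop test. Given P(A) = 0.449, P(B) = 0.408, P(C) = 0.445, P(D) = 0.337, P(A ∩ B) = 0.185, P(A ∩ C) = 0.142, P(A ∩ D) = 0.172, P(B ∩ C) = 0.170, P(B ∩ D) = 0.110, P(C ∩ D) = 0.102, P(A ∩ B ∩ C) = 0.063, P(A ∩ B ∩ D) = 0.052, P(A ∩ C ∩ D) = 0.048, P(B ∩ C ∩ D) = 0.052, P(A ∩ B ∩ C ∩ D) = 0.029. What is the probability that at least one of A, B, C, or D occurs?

0.944

Inclusion–exclusion gives
P(A ∪ B ∪ C ∪ D) = 0.449 + 0.408 + 0.445 + 0.337 − 0.185 − 0.142 − 0.172 − 0.170 − 0.110 − 0.102 + 0.063 + 0.052 + 0.048 + 0.052 − 0.029 = 0.944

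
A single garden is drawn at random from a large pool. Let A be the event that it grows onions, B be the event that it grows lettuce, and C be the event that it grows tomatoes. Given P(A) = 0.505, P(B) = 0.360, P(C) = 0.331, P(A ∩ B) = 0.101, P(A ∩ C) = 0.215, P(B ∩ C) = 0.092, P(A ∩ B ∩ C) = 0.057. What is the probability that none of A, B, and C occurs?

P(A ∪ B ∪ C) = 0.505 + 0.360 + 0.331 − 0.101 − 0.215 − 0.092 + 0.057 = 0.845
P(none) = 1 − 0.845 = 0.155

0.155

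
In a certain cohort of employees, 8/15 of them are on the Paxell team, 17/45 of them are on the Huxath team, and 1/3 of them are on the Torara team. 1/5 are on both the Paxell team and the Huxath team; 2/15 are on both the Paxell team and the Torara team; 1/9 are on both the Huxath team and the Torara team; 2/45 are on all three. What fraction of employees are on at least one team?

38/45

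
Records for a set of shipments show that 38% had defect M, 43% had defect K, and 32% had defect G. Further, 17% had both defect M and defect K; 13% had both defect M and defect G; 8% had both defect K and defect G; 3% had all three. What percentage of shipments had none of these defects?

P(at least one) = 38 + 43 + 32 − 17 − 13 − 8 + 3 = 78%
P(none) = 100% − 78% = 22%

22%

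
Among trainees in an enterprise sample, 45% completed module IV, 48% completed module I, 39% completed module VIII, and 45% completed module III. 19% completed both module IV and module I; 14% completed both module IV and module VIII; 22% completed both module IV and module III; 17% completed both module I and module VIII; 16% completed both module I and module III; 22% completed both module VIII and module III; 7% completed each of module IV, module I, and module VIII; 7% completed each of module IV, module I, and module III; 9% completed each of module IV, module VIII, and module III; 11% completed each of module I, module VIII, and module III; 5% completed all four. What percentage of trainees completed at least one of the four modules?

96%

By inclusion–exclusion:
P(union) = 45 + 48 + 39 + 45 − 19 − 14 − 22 − 17 − 16 − 22 + 7 + 7 + 9 + 11 − 5 = 96%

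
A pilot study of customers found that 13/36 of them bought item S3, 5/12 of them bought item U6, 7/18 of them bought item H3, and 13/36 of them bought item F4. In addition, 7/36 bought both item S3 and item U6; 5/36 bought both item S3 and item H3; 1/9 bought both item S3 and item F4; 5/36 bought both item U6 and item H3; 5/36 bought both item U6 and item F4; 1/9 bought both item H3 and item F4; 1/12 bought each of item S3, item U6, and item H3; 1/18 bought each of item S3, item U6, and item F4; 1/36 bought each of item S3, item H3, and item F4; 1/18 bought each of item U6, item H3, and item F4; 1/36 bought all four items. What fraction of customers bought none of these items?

P(union) = 13/36 + 5/12 + 7/18 + 13/36 − 7/36 − 5/36 − 1/9 − 5/36 − 5/36 − 1/9 + 1/12 + 1/18 + 1/36 + 1/18 − 1/36 = 8/9
P(none) = 1 − 8/9 = 1/9

1/9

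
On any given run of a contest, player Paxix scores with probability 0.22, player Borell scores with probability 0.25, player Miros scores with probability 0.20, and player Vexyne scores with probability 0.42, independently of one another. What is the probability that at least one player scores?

P(none) = (1 − 0.22) × (1 − 0.25) × (1 − 0.20) × (1 − 0.42) = 0.78 × 0.75 × 0.80 × 0.58 = 0.27144
P(at least one) = 1 − 0.27144 = 0.72856

0.72856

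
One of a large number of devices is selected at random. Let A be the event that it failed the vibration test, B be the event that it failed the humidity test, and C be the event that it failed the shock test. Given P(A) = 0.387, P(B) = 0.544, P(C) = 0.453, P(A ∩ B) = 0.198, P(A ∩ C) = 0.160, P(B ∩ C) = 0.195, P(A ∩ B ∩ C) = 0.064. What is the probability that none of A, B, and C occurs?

By inclusion-exclusion,
P(A ∪ B ∪ C) = 0.387 + 0.544 + 0.453 − 0.198 − 0.160 − 0.195 + 0.064 = 0.895
P(none) = 1 − 0.895 = 0.105

0.105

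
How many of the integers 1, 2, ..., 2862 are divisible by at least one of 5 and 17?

By inclusion-exclusion,
572 + 168 − 33 = 707

707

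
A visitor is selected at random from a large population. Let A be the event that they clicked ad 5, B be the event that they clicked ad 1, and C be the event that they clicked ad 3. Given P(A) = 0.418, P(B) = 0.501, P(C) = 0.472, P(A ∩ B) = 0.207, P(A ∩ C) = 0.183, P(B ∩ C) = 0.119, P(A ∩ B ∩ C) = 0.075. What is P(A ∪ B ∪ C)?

0.957

Inclusion–exclusion gives
P(A ∪ B ∪ C) = 0.418 + 0.501 + 0.472 − 0.207 − 0.183 − 0.119 + 0.075 = 0.957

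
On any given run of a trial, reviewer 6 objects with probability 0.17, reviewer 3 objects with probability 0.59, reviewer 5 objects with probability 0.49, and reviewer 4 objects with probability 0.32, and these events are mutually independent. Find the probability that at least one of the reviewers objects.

0.88198396

P(none) = (1 − 0.17) × (1 − 0.59) × (1 − 0.49) × (1 − 0.32) = 0.83 × 0.41 × 0.51 × 0.68 = 0.11801604
P(at least one) = 1 − 0.11801604 = 0.88198396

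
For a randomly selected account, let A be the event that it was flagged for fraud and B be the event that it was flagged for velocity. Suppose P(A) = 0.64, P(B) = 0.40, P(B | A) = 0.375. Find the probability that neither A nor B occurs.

P(A ∩ B) = P(A)·P(B|A) = 0.64 × 0.375 = 0.24
Using inclusion–exclusion:
P(A ∪ B) = 0.64 + 0.40 − 0.24 = 0.80
P(none) = 1 − 0.80 = 0.20

0.20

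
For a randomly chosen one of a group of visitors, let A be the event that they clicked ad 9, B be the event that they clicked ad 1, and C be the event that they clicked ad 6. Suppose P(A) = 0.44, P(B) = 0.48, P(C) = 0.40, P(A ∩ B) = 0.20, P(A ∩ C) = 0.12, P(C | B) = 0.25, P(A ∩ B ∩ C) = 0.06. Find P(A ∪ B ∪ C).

P(B ∩ C) = P(B)·P(C|B) = 0.48 × 0.25 = 0.12
Using inclusion–exclusion:
P(A ∪ B ∪ C) = 0.44 + 0.48 + 0.40 − 0.20 − 0.12 − 0.12 + 0.06 = 0.94

0.94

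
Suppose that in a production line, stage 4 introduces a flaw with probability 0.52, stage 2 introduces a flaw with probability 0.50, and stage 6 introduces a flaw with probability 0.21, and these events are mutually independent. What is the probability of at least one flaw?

0.8104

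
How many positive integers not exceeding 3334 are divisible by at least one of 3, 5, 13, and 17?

1789

By inclusion-exclusion,
⌊3334/3⌋ + ⌊3334/5⌋ + ⌊3334/13⌋ + ⌊3334/17⌋ − ⌊3334/15⌋ − ⌊3334/39⌋ − ⌊3334/51⌋ − ⌊3334/65⌋ − ⌊3334/85⌋ − ⌊3334/221⌋ + ⌊3334/195⌋ + ⌊3334/255⌋ + ⌊3334/663⌋ + ⌊3334/1105⌋ − ⌊3334/3315⌋ = 1111 + 666 + 256 + 196 − 222 − 85 − 65 − 51 − 39 − 15 + 17 + 13 + 5 + 3 − 1 = 1789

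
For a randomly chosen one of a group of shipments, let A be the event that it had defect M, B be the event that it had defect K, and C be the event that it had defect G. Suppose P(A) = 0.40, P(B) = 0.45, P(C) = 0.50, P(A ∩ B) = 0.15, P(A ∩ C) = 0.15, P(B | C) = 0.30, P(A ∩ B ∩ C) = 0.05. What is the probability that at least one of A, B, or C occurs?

0.95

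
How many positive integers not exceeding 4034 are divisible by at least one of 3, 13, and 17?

1697

⌊4034/3⌋ + ⌊4034/13⌋ + ⌊4034/17⌋ − ⌊4034/39⌋ − ⌊4034/51⌋ − ⌊4034/221⌋ + ⌊4034/663⌋ = 1344 + 310 + 237 − 103 − 79 − 18 + 6 = 1697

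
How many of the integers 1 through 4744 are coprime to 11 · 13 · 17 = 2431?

3748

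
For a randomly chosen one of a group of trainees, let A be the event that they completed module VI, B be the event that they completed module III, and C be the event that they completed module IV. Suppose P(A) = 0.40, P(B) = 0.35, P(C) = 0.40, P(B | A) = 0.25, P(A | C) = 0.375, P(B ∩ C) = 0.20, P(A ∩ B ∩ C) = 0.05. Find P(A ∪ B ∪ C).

P(A ∩ B) = P(A)·P(B|A) = 0.40 × 0.25 = 0.10
P(A ∩ C) = P(C)·P(A|C) = 0.40 × 0.375 = 0.15
P(A ∪ B ∪ C) = 0.40 + 0.35 + 0.40 − 0.10 − 0.15 − 0.20 + 0.05 = 0.75

0.75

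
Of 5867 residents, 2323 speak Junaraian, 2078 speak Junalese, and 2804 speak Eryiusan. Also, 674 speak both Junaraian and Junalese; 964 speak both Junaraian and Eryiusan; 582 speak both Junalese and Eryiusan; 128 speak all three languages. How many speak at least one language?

5113

By inclusion–exclusion:
N(≥1) = 2323 + 2078 + 2804 − 674 − 964 − 582 + 128 = 5113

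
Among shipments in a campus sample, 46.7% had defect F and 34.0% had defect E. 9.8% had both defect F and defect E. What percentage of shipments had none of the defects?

29.1%

Apply inclusion-exclusion:
P(union) = 46.7 + 34.0 − 9.8 = 70.9%
P(none) = 100% − 70.9% = 29.1%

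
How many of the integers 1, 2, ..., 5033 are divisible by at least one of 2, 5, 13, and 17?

3283

floor(5033/2) + floor(5033/5) + floor(5033/13) + floor(5033/17) − floor(5033/10) − floor(5033/26) − floor(5033/34) − floor(5033/65) − floor(5033/85) − floor(5033/221) + floor(5033/130) + floor(5033/170) + floor(5033/442) + floor(5033/1105) − floor(5033/2210) = 2516 + 1006 + 387 + 296 − 503 − 193 − 148 − 77 − 59 − 22 + 38 + 29 + 11 + 4 − 2 = 3283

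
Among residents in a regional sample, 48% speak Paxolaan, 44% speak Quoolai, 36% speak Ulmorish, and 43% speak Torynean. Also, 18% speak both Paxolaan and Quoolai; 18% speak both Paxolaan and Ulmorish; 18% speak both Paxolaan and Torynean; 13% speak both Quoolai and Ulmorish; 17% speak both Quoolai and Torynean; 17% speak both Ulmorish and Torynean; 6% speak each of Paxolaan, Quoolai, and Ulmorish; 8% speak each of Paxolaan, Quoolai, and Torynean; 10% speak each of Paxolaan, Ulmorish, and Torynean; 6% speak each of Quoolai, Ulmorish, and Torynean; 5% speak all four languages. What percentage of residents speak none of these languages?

5%

P(≥1) = 48 + 44 + 36 + 43 − 18 − 18 − 18 − 13 − 17 − 17 + 6 + 8 + 10 + 6 − 5 = 95%
P(none) = 100% − 95% = 5%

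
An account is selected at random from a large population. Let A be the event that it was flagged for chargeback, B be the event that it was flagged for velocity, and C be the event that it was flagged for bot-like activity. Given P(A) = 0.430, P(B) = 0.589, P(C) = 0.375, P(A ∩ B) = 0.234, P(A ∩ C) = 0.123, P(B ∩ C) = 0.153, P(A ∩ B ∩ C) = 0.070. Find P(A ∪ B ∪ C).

0.954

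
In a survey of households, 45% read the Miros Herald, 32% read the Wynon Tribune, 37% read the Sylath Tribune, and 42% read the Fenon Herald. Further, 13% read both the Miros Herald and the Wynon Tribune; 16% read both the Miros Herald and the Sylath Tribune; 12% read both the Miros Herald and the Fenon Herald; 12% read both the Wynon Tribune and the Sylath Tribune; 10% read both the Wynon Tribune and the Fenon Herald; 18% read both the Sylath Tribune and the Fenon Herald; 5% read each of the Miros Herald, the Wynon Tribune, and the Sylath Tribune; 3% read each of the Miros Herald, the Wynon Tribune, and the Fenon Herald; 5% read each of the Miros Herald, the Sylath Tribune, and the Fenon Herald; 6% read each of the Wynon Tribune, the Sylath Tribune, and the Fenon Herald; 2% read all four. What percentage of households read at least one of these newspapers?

P(≥1) = 45 + 32 + 37 + 42 − 13 − 16 − 12 − 12 − 10 − 18 + 5 + 3 + 5 + 6 − 2 = 92%

92%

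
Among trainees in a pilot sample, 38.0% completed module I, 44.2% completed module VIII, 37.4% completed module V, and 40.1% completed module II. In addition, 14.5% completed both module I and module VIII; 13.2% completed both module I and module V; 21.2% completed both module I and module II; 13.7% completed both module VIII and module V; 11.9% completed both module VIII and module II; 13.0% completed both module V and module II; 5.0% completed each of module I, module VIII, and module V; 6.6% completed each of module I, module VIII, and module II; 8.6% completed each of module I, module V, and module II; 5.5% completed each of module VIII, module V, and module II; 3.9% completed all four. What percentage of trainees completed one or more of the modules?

94.0%

P(≥1) = 38.0 + 44.2 + 37.4 + 40.1 − 14.5 − 13.2 − 21.2 − 13.7 − 11.9 − 13.0 + 5.0 + 6.6 + 8.6 + 5.5 − 3.9 = 94.0%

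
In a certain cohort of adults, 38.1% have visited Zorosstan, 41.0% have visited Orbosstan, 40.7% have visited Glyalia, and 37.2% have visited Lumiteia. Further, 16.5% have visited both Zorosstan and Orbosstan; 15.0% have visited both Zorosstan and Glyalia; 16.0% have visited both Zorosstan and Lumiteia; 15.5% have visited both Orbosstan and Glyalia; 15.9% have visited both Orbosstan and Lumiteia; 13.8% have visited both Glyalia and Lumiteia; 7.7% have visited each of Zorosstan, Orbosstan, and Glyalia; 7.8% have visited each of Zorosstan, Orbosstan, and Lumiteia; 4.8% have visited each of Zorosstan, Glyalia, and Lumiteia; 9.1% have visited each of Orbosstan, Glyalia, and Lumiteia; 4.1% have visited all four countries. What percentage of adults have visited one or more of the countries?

89.6%

By inclusion–exclusion:
P(≥1) = 38.1 + 41.0 + 40.7 + 37.2 − 16.5 − 15.0 − 16.0 − 15.5 − 15.9 − 13.8 + 7.7 + 7.8 + 4.8 + 9.1 − 4.1 = 89.6%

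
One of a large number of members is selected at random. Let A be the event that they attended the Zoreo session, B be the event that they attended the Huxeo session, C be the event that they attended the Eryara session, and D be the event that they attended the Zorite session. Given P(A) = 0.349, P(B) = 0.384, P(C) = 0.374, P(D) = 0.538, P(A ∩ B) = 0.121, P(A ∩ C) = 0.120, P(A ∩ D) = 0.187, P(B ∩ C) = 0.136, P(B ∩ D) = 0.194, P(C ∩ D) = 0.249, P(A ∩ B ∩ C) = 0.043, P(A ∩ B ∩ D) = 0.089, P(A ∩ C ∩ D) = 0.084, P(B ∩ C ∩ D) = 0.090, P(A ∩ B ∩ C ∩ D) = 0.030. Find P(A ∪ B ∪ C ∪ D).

0.914

By inclusion-exclusion,
P(A ∪ B ∪ C ∪ D) = 0.349 + 0.384 + 0.374 + 0.538 − 0.121 − 0.120 − 0.187 − 0.136 − 0.194 − 0.249 + 0.043 + 0.089 + 0.084 + 0.090 − 0.030 = 0.914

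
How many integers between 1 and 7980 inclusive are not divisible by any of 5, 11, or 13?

5357

1596 + 725 + 613 − 145 − 122 − 55 + 11 = 2623
7980 − 2623 = 5357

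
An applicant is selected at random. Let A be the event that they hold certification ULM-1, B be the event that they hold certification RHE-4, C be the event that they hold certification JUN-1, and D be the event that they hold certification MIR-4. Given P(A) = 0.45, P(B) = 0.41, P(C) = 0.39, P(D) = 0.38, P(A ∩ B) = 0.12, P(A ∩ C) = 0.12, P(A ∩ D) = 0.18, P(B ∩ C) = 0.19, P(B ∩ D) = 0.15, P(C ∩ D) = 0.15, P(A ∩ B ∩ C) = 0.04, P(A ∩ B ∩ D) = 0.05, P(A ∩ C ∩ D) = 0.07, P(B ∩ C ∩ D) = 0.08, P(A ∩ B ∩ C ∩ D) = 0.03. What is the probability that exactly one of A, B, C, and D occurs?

0.41

By inclusion–exclusion (exactly-one form):
P(exactly one) = 0.45 + 0.41 + 0.39 + 0.38 − 2·0.12 − 2·0.12 − 2·0.18 − 2·0.19 − 2·0.15 − 2·0.15 + 3·0.04 + 3·0.05 + 3·0.07 + 3·0.08 − 4·0.03 = 0.41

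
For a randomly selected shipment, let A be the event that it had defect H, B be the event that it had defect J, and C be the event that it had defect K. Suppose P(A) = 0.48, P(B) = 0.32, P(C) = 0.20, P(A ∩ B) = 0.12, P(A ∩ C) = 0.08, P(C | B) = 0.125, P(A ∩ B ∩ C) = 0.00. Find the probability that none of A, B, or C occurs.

0.24

P(B ∩ C) = P(B)·P(C|B) = 0.32 × 0.125 = 0.04
Apply inclusion-exclusion:
P(A ∪ B ∪ C) = 0.48 + 0.32 + 0.20 − 0.12 − 0.08 − 0.04 + 0.00 = 0.76
P(none) = 1 − 0.76 = 0.24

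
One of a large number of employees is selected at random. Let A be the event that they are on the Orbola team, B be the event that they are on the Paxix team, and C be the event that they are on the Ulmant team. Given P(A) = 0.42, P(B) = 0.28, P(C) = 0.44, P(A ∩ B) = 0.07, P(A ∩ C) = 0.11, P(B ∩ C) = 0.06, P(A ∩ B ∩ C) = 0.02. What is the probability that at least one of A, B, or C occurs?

Using inclusion–exclusion:
P(A ∪ B ∪ C) = 0.42 + 0.28 + 0.44 − 0.07 − 0.11 − 0.06 + 0.02 = 0.92

0.92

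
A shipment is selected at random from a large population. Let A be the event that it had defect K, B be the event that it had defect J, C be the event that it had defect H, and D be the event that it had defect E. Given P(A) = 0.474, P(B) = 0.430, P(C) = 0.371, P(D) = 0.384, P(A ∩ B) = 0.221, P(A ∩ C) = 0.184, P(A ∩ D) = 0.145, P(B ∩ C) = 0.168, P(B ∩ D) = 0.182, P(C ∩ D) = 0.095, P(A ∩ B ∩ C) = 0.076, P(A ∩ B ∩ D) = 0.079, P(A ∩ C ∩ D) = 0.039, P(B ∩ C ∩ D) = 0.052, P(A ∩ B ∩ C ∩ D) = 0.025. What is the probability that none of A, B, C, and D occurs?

0.115

By inclusion–exclusion:
P(A ∪ B ∪ C ∪ D) = 0.474 + 0.430 + 0.371 + 0.384 − 0.221 − 0.184 − 0.145 − 0.168 − 0.182 − 0.095 + 0.076 + 0.079 + 0.039 + 0.052 − 0.025 = 0.885
P(none) = 1 − 0.885 = 0.115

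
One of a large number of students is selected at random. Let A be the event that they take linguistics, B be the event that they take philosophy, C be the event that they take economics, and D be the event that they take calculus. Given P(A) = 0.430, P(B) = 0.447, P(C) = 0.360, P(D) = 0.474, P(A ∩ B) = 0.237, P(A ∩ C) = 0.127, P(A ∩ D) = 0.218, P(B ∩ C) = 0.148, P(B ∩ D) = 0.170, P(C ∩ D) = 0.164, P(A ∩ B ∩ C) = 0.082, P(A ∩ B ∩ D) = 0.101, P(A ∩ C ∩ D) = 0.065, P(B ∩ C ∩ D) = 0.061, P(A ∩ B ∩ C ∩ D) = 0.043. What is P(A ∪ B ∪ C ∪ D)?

P(A ∪ B ∪ C ∪ D) = 0.430 + 0.447 + 0.360 + 0.474 − 0.237 − 0.127 − 0.218 − 0.148 − 0.170 − 0.164 + 0.082 + 0.101 + 0.065 + 0.061 − 0.043 = 0.913

0.913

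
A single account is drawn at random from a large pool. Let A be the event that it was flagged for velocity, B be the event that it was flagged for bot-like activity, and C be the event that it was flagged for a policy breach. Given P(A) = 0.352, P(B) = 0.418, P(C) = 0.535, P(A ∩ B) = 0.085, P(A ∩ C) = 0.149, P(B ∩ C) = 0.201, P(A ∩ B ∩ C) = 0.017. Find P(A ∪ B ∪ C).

0.887

Using inclusion–exclusion:
P(A ∪ B ∪ C) = 0.352 + 0.418 + 0.535 − 0.085 − 0.149 − 0.201 + 0.017 = 0.887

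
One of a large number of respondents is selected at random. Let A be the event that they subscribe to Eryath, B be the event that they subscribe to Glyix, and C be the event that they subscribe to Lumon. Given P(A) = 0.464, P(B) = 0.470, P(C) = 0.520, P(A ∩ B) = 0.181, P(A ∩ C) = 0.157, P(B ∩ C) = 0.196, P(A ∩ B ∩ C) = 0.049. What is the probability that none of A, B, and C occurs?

0.031

Apply inclusion-exclusion:
P(A ∪ B ∪ C) = 0.464 + 0.470 + 0.520 − 0.181 − 0.157 − 0.196 + 0.049 = 0.969
P(none) = 1 − 0.969 = 0.031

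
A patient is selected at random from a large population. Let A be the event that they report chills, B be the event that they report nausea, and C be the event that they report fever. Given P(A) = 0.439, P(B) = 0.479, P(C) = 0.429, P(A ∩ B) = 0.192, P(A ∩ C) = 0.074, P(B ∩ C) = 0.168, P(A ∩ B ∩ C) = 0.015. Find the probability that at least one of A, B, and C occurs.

0.928

By inclusion-exclusion,
P(A ∪ B ∪ C) = 0.439 + 0.479 + 0.429 − 0.192 − 0.074 − 0.168 + 0.015 = 0.928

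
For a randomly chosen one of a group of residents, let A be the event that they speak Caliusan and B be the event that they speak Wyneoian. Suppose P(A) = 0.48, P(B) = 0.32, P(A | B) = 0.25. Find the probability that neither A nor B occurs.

0.28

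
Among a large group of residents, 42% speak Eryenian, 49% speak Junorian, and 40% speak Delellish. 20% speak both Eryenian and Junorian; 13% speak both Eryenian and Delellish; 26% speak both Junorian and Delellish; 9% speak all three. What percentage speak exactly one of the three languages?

40%

By inclusion–exclusion (exactly-one form):
P(exactly one) = 42 + 49 + 40 − 2·20 − 2·13 − 2·26 + 3·9 = 40%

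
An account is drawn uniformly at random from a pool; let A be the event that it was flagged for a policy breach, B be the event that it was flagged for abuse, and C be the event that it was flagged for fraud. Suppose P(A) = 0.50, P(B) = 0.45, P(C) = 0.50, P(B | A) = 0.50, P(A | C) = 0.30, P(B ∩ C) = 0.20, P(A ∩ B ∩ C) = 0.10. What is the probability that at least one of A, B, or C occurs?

P(A ∩ B) = P(A)·P(B|A) = 0.50 × 0.50 = 0.25
P(A ∩ C) = P(C)·P(A|C) = 0.50 × 0.30 = 0.15
P(A ∪ B ∪ C) = 0.50 + 0.45 + 0.50 − 0.25 − 0.15 − 0.20 + 0.10 = 0.95

0.95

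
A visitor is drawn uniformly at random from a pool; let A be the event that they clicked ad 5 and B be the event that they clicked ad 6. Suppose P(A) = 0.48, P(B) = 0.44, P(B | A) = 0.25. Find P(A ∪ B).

P(A ∩ B) = P(A)·P(B|A) = 0.48 × 0.25 = 0.12
Using inclusion–exclusion:
P(A ∪ B) = 0.48 + 0.44 − 0.12 = 0.80

0.80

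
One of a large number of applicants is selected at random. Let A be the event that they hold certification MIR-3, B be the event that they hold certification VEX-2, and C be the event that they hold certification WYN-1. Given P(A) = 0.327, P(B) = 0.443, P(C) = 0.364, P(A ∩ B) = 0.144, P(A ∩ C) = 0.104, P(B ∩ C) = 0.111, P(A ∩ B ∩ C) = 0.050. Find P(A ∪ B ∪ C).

0.825

By inclusion–exclusion:
P(A ∪ B ∪ C) = 0.327 + 0.443 + 0.364 − 0.144 − 0.104 − 0.111 + 0.050 = 0.825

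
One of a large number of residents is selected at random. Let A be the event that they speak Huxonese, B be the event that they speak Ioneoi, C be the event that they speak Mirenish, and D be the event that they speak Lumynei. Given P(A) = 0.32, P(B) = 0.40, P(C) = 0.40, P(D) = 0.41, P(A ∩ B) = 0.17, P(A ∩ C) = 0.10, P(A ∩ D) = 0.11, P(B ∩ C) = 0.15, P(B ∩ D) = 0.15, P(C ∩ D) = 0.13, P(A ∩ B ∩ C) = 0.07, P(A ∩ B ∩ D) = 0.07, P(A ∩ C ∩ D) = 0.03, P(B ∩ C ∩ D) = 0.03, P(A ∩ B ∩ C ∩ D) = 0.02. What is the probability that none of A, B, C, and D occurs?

0.10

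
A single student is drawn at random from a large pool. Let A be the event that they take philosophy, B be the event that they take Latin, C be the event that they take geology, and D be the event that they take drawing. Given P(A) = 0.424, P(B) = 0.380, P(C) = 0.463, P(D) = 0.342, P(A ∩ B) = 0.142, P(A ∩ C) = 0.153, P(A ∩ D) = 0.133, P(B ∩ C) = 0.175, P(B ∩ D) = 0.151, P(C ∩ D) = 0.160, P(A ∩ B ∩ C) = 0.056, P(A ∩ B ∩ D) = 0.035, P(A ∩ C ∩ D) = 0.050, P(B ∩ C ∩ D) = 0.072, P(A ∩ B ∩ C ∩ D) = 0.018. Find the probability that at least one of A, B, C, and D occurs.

Inclusion–exclusion gives
P(A ∪ B ∪ C ∪ D) = 0.424 + 0.380 + 0.463 + 0.342 − 0.142 − 0.153 − 0.133 − 0.175 − 0.151 − 0.160 + 0.056 + 0.035 + 0.050 + 0.072 − 0.018 = 0.890

0.890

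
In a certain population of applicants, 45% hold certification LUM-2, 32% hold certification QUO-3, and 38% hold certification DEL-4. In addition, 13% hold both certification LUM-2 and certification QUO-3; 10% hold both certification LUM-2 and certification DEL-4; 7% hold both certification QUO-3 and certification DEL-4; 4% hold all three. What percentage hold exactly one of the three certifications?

67%

By inclusion–exclusion (exactly-one form):
P(exactly one) = 45 + 32 + 38 − 2·13 − 2·10 − 2·7 + 3·4 = 67%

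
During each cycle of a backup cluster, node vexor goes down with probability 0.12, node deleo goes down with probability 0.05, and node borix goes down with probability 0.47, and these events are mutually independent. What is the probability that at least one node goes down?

0.55692

Independence gives P(none) = ∏(1 − pᵢ).
P(none) = (1 − 0.12) × (1 − 0.05) × (1 − 0.47) = 0.88 × 0.95 × 0.53 = 0.44308
P(at least one) = 1 − 0.44308 = 0.55692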